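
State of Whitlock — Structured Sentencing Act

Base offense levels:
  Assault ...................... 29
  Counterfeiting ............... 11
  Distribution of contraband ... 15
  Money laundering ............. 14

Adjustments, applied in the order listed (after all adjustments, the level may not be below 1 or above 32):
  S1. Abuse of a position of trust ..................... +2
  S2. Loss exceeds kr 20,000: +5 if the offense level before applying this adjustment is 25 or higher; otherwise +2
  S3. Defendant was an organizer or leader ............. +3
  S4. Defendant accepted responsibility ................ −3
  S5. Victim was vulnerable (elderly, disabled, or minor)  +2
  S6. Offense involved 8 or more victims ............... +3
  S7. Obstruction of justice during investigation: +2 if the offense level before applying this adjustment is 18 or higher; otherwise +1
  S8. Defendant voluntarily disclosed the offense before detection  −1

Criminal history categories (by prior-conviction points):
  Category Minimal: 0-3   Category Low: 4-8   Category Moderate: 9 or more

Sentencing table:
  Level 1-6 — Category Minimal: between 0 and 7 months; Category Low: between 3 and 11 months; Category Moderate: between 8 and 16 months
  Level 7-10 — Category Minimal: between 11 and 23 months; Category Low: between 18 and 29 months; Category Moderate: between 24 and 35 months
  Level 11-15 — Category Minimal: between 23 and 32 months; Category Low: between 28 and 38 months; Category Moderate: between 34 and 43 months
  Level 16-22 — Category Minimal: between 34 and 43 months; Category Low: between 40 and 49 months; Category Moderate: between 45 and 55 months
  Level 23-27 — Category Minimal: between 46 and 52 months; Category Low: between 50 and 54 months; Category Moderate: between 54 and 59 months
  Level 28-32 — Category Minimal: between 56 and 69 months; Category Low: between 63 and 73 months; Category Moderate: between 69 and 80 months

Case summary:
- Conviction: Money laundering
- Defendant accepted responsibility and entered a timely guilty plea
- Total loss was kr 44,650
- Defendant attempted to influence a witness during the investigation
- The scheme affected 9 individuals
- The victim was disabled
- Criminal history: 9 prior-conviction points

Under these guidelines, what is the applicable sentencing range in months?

45-55 months

Base offense level for money laundering: 14.
S2 applies (level before this adjustment is 14 < 25, so +2): 14 + 2 = 16.
S3 does not apply.
S4 applies: 16 − 3 = 13.
S5 applies: 13 + 2 = 15.
S6 applies: 15 + 3 = 18.
S7 applies (level before this adjustment is 18 ≥ 18, so +2): 18 + 2 = 20.
S8 does not apply.
Final offense level: 20.
Criminal history: 9 prior points → Category Moderate (9+).
Level 20 falls in the 16-22 band.
Grid: Level 16-22 × Category Moderate = 45-55 months.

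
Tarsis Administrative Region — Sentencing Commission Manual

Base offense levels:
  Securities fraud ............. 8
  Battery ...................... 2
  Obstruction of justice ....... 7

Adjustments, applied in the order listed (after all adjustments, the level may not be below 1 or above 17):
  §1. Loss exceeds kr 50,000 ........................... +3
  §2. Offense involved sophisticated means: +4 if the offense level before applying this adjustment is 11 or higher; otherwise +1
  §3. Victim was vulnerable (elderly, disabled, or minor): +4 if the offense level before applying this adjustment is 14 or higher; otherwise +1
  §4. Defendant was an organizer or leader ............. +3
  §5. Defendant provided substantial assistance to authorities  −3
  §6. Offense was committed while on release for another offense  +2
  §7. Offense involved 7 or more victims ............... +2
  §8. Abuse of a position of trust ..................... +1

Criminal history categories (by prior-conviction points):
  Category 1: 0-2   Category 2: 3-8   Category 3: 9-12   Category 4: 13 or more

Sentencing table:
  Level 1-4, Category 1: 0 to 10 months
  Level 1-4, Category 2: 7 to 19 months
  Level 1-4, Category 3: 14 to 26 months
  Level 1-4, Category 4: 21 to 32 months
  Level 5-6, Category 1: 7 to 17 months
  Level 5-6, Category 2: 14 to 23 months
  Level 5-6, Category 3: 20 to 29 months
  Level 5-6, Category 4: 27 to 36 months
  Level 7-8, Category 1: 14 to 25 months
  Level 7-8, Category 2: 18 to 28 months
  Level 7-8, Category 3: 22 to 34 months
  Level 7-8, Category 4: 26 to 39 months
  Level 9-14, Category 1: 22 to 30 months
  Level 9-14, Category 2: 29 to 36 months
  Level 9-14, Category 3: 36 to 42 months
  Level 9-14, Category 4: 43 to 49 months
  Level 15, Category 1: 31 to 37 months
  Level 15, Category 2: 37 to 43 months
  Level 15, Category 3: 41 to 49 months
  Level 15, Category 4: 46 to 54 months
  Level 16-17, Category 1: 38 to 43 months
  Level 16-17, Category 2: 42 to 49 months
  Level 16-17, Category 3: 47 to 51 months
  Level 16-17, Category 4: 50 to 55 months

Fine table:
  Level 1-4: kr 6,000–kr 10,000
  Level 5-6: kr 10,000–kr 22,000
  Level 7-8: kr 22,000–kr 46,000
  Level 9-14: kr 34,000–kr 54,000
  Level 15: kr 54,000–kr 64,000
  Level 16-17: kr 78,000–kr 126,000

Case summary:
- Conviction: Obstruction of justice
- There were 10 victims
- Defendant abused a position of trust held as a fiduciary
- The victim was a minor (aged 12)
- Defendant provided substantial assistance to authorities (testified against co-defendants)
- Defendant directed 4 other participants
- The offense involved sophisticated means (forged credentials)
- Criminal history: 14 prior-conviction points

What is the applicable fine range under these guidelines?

Base offense level for obstruction of justice: 7.
§2 applies (level before this adjustment is 7 < 11, so +1): 7 + 1 = 8.
§3 applies (level before this adjustment is 8 < 14, so +1): 8 + 1 = 9.
§4 applies: 9 + 3 = 12.
§5 applies: 12 − 3 = 9.
§7 applies: 9 + 2 = 11.
§8 applies: 11 + 1 = 12.
Final offense level: 12.
Level 12 falls in the 9-14 band.
Fine table: Level 9-14 → kr 34,000–kr 54,000.

kr 34,000–kr 54,000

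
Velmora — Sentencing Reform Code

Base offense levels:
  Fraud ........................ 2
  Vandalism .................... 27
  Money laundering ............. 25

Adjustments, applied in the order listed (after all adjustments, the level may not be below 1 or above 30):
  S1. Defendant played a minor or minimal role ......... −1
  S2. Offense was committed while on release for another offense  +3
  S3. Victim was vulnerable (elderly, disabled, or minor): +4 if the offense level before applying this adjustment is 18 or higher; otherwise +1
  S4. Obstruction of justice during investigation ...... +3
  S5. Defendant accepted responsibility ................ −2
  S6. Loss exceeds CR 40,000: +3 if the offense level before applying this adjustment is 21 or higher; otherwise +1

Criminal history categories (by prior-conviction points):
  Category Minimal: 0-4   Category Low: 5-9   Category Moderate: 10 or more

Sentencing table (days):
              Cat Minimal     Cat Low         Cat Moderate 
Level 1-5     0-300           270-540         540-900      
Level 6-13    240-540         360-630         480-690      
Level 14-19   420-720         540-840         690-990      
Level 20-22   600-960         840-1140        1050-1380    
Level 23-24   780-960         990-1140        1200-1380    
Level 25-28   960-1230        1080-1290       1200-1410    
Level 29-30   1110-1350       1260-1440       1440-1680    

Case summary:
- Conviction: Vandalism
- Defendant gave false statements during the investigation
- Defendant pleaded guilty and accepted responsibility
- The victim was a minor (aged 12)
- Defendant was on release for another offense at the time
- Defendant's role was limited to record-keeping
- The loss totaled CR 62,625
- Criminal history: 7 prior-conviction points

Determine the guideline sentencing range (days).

1260-1440 days

Base offense level for vandalism: 27.
S1 applies: 27 − 1 = 26.
S2 applies: 26 + 3 = 29.
S3 applies (level before this adjustment is 29 ≥ 18, so +4): 29 + 4 = 33.
S4 applies: 33 + 3 = 36.
S5 applies: 36 − 2 = 34.
S6 applies (level before this adjustment is 34 ≥ 21, so +3): 34 + 3 = 37.
Level 37 exceeds the maximum of 30; capped at 30.
Final offense level: 30.
Criminal history: 7 prior points → Category Low (5-9).
Level 30 falls in the 29-30 band.
Grid: Level 29-30 × Category Low = 1260-1440 days.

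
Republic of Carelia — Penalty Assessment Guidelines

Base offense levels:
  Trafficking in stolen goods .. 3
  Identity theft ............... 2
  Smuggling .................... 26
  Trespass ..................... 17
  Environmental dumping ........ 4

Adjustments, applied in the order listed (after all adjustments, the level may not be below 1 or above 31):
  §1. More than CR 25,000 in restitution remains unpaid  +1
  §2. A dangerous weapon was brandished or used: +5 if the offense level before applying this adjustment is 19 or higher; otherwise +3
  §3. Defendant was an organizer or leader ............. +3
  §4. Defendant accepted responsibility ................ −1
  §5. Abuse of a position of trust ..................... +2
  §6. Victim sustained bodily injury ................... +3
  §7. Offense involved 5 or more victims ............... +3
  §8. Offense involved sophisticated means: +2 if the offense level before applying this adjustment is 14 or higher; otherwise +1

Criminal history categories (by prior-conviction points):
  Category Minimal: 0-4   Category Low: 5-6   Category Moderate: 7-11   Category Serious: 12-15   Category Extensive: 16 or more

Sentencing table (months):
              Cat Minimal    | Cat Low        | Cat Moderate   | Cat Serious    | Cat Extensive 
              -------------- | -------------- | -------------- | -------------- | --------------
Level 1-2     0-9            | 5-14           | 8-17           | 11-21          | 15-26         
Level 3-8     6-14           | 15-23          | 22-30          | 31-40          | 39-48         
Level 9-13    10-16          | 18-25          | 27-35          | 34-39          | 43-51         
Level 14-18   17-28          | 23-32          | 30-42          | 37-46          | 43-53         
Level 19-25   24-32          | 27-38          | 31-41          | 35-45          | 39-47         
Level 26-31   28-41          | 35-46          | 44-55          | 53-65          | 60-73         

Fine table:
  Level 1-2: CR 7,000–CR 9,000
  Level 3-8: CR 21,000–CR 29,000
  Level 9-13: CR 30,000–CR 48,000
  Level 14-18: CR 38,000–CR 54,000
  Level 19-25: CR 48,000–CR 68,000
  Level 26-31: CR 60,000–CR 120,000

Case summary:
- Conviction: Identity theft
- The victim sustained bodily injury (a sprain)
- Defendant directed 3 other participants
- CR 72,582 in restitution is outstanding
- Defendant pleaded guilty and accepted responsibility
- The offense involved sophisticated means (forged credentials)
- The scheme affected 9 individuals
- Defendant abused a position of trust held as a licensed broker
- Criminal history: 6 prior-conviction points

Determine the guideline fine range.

Base offense level for identity theft: 2.
§1 applies: 2 + 1 = 3.
§2 does not apply.
§3 applies: 3 + 3 = 6.
§4 applies: 6 − 1 = 5.
§5 applies: 5 + 2 = 7.
§6 applies: 7 + 3 = 10.
§7 applies: 10 + 3 = 13.
§8 applies (level before this adjustment is 13 < 14, so +1): 13 + 1 = 14.
Final offense level: 14.
Level 14 falls in the 14-18 band.
Fine table: Level 14-18 → CR 38,000–CR 54,000.

CR 38,000–CR 54,000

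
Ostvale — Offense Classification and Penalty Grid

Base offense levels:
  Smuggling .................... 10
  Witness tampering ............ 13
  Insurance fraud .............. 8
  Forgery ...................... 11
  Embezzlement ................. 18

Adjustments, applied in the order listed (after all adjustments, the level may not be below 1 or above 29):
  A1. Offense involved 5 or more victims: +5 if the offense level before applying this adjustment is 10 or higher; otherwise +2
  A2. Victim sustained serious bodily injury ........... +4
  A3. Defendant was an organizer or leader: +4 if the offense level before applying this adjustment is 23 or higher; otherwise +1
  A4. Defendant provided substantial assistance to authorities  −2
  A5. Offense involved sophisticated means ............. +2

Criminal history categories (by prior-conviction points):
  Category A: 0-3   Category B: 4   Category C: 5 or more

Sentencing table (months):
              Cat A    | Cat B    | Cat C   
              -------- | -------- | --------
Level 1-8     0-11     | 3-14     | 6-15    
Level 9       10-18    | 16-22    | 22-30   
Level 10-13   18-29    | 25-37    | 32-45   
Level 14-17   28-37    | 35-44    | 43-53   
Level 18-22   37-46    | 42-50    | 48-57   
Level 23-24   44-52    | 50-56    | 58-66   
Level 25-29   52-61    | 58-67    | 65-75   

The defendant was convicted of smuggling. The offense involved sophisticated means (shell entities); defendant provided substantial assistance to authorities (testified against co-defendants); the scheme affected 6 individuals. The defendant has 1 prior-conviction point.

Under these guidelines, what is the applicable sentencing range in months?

Base offense level for smuggling: 10.
A1 applies (level before this adjustment is 10 ≥ 10, so +5): 10 + 5 = 15.
A2 does not apply.
A3 does not apply.
A4 applies: 15 − 2 = 13.
A5 applies: 13 + 2 = 15.
Final offense level: 15.
Criminal history: 1 prior point → Category A (0-3).
Level 15 falls in the 14-17 band.
Grid: Level 14-17 × Category A = 28-37 months.

28-37 months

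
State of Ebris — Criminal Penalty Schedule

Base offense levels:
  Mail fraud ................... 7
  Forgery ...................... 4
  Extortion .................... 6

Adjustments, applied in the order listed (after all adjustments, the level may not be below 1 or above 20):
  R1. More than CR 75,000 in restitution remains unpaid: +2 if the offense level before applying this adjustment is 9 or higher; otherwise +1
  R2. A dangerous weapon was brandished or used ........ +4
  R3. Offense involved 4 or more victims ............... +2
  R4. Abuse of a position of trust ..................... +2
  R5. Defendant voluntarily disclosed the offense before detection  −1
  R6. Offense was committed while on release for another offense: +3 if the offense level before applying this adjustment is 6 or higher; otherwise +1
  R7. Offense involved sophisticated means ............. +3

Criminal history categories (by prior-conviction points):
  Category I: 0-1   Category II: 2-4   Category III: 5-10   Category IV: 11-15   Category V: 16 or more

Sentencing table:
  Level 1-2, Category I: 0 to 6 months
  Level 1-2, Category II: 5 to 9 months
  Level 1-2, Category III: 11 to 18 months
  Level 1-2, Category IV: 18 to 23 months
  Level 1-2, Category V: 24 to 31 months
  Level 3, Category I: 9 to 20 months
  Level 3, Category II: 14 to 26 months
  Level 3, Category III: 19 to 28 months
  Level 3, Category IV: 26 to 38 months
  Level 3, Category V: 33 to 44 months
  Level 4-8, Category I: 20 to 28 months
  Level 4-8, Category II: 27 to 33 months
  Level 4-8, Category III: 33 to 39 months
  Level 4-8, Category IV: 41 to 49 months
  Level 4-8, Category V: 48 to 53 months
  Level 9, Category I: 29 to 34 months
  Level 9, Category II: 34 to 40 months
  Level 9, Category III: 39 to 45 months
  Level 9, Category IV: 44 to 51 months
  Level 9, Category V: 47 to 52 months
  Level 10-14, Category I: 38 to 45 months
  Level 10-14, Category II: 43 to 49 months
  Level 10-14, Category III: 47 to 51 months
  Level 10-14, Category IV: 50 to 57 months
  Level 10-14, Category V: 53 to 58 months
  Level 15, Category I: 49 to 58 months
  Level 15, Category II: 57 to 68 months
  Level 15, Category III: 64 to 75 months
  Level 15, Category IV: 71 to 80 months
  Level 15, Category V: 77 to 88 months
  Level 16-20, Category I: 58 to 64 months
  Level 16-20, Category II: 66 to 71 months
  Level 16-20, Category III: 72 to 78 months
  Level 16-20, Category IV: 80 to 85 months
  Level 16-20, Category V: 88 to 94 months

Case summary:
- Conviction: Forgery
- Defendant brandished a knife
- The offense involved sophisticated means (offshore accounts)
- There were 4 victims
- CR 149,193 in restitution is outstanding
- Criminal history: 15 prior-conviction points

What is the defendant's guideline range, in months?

50-57 months

Base offense level for forgery: 4.
R1 applies (level before this adjustment is 4 < 9, so +1): 4 + 1 = 5.
R2 applies: 5 + 4 = 9.
R3 applies: 9 + 2 = 11.
R4 does not apply.
R5 does not apply.
R7 applies: 11 + 3 = 14.
Final offense level: 14.
Criminal history: 15 prior points → Category IV (11-15).
Level 14 falls in the 10-14 band.
Grid: Level 10-14 × Category IV = 50-57 months.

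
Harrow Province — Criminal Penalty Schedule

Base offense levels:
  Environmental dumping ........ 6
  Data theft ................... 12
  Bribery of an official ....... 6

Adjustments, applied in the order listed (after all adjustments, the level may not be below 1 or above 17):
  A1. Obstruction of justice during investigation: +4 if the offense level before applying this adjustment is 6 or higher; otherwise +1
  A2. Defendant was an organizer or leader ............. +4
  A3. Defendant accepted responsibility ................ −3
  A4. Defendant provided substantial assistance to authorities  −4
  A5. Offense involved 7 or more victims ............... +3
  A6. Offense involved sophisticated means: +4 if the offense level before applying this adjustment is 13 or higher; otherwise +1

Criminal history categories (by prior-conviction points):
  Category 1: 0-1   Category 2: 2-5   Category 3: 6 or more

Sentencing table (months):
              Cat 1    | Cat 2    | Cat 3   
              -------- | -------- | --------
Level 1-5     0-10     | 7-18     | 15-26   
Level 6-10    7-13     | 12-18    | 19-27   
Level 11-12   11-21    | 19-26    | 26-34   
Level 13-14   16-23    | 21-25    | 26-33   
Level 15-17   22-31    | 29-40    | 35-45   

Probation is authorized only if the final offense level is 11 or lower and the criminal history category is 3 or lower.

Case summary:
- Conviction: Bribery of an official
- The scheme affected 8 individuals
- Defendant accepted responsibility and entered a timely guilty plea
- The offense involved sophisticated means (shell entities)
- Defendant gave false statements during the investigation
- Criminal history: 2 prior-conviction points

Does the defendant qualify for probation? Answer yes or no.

Yes

Base offense level for bribery of an official: 6.
A1 applies (level before this adjustment is 6 ≥ 6, so +4): 6 + 4 = 10.
A2 does not apply.
A3 applies: 10 − 3 = 7.
A5 applies: 7 + 3 = 10.
A6 applies (level before this adjustment is 10 < 13, so +1): 10 + 1 = 11.
Final offense level: 11.
Criminal history: 2 prior points → Category 2 (2-5).
Level 11 falls in the 11-12 band.
Grid: Level 11-12 × Category 2 = 19-26 months.
Probation check: level 11 ≤ 11 and category 2 ≤ 3 → eligible.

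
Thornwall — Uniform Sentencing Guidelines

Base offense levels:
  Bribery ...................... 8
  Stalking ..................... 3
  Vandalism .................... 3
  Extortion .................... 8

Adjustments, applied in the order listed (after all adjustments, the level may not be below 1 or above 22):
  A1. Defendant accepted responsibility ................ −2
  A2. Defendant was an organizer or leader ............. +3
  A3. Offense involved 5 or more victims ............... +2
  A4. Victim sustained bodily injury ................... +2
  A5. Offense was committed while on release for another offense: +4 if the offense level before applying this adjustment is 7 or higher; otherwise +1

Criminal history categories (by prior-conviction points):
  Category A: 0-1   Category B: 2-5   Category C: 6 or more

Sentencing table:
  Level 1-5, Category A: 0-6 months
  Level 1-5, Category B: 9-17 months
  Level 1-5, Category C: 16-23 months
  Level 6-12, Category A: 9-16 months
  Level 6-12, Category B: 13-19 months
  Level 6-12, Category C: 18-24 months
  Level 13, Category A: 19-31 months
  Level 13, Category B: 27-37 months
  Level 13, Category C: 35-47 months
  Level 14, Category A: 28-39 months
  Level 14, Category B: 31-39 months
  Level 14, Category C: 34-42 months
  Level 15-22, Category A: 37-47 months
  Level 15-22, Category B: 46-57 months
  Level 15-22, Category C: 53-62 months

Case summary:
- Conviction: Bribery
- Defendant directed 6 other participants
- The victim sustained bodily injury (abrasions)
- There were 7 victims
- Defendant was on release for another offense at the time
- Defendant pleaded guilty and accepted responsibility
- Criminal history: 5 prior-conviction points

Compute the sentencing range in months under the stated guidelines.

Base offense level for bribery: 8.
A1 applies: 8 − 2 = 6.
A2 applies: 6 + 3 = 9.
A3 applies: 9 + 2 = 11.
A4 applies: 11 + 2 = 13.
A5 applies (level before this adjustment is 13 ≥ 7, so +4): 13 + 4 = 17.
Final offense level: 17.
Criminal history: 5 prior points → Category B (2-5).
Level 17 falls in the 15-22 band.
Grid: Level 15-22 × Category B = 46-57 months.

46-57 months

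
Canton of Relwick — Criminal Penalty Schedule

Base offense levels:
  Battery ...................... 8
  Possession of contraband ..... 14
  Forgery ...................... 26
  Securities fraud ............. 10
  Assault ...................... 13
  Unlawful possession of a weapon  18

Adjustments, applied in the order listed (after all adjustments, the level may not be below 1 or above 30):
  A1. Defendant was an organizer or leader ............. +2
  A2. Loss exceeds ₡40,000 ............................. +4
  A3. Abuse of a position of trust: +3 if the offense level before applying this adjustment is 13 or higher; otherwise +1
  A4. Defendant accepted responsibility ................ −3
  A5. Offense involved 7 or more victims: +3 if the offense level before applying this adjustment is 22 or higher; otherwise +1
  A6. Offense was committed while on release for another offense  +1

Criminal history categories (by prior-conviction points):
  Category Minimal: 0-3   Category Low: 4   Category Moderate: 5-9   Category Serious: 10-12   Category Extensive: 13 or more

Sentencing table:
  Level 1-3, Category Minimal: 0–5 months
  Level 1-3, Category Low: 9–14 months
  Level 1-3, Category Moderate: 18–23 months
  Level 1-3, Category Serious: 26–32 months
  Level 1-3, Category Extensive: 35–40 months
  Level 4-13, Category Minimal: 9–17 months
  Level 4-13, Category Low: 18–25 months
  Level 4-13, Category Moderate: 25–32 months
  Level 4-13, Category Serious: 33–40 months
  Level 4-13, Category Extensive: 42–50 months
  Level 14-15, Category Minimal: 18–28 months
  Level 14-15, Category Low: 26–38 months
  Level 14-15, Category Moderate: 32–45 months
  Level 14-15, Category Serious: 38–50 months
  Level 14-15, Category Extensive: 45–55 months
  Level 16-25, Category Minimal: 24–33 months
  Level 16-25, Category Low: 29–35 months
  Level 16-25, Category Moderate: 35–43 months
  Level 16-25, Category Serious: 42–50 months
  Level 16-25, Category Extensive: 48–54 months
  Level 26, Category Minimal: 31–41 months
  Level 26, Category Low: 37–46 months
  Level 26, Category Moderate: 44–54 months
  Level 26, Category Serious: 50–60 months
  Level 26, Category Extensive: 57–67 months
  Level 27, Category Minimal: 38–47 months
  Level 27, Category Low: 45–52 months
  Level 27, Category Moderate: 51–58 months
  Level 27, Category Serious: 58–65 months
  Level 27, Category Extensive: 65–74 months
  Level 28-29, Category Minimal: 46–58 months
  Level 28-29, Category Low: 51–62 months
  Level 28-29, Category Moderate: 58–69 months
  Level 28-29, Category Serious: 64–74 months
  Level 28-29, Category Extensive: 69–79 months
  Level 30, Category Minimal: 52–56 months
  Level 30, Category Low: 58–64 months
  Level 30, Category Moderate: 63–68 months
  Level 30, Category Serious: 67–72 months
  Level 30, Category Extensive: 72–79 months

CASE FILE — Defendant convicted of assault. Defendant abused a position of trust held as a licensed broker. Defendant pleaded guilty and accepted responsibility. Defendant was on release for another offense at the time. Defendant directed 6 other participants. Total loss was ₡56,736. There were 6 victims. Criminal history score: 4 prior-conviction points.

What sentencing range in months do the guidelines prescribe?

29-35 months

Base offense level for assault: 13.
A1 applies: 13 + 2 = 15.
A2 applies: 15 + 4 = 19.
A3 applies (level before this adjustment is 19 ≥ 13, so +3): 19 + 3 = 22.
A4 applies: 22 − 3 = 19.
A6 applies: 19 + 1 = 20.
Final offense level: 20.
Criminal history: 4 prior points → Category Low (4).
Level 20 falls in the 16-25 band.
Grid: Level 16-25 × Category Low = 29-35 months.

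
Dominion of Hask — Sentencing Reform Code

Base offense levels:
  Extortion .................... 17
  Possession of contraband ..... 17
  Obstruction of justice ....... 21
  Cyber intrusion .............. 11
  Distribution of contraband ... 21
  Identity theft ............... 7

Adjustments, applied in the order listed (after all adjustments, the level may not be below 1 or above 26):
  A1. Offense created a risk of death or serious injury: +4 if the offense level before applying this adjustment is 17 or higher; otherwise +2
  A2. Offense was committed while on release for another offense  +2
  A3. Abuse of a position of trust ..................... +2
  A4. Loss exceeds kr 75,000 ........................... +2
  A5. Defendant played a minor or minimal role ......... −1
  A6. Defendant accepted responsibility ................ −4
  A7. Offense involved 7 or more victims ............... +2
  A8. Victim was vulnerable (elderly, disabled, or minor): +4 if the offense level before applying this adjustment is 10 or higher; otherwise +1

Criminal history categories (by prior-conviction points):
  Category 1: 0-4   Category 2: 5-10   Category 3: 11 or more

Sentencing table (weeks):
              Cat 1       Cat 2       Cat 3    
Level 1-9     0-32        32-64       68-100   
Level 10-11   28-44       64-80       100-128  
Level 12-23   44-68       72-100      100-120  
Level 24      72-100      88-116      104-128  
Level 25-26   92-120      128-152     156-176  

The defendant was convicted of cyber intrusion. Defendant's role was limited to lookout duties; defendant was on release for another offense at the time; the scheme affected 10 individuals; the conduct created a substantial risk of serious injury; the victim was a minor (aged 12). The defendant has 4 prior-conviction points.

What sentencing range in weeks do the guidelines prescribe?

44-68 weeks

Base offense level for cyber intrusion: 11.
A1 applies (level before this adjustment is 11 < 17, so +2): 11 + 2 = 13.
A2 applies: 13 + 2 = 15.
A4 does not apply.
A5 applies: 15 − 1 = 14.
A7 applies: 14 + 2 = 16.
A8 applies (level before this adjustment is 16 ≥ 10, so +4): 16 + 4 = 20.
Final offense level: 20.
Criminal history: 4 prior points → Category 1 (0-4).
Level 20 falls in the 12-23 band.
Grid: Level 12-23 × Category 1 = 44-68 weeks.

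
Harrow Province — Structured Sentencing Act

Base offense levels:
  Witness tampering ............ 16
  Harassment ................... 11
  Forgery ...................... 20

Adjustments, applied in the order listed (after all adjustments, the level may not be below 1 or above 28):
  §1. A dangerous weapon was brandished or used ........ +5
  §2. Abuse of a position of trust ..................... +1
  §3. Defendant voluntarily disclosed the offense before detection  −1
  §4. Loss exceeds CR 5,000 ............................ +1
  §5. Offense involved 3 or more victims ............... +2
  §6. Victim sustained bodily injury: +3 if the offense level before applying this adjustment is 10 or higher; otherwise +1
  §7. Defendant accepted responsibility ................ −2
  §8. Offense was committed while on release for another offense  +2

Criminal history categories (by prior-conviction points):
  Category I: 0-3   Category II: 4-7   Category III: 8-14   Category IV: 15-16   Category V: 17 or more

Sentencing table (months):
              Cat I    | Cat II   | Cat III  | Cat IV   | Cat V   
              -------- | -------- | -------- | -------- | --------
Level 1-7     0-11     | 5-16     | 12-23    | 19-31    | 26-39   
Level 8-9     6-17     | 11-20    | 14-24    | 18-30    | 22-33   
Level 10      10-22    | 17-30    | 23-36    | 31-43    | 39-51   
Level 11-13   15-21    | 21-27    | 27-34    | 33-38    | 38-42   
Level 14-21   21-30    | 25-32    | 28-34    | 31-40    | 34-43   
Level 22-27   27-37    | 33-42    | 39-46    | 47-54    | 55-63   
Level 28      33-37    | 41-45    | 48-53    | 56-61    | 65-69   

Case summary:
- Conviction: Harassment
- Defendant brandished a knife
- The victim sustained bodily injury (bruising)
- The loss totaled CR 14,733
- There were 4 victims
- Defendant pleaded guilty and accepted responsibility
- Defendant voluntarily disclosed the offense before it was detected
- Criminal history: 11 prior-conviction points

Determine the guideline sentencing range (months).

Base offense level for harassment: 11.
§1 applies: 11 + 5 = 16.
§3 applies: 16 − 1 = 15.
§4 applies: 15 + 1 = 16.
§5 applies: 16 + 2 = 18.
§6 applies (level before this adjustment is 18 ≥ 10, so +3): 18 + 3 = 21.
§7 applies: 21 − 2 = 19.
§8 does not apply.
Final offense level: 19.
Criminal history: 11 prior points → Category III (8-14).
Level 19 falls in the 14-21 band.
Grid: Level 14-21 × Category III = 28-34 months.

28-34 months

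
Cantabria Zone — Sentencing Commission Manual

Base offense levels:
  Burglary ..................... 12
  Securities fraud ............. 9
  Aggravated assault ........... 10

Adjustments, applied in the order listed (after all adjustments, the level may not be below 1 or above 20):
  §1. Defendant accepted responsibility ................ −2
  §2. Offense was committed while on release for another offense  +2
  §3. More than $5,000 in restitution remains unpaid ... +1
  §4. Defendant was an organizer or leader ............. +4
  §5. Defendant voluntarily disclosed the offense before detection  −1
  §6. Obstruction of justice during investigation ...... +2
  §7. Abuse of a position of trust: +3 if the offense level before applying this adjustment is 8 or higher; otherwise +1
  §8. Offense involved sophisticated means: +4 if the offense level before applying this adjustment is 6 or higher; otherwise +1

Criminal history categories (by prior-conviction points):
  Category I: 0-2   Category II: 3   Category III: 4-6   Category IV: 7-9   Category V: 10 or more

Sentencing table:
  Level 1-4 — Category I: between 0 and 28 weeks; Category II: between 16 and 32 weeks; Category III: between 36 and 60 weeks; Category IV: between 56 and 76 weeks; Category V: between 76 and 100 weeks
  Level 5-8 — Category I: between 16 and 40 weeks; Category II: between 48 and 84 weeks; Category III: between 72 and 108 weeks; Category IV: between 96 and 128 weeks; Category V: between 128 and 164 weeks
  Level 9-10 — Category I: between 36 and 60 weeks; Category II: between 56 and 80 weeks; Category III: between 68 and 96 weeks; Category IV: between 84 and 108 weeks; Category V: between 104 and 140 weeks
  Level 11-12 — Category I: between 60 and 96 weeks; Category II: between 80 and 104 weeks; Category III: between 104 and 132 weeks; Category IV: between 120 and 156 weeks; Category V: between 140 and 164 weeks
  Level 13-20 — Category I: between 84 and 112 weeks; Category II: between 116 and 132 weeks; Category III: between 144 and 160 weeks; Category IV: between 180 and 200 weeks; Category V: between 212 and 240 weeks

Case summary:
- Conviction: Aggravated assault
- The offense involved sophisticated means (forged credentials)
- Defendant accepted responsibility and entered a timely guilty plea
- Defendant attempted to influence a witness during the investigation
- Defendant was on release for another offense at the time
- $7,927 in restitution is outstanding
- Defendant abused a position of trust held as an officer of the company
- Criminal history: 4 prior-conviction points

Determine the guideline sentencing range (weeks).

144-160 weeks

Base offense level for aggravated assault: 10.
§1 applies: 10 − 2 = 8.
§2 applies: 8 + 2 = 10.
§3 applies: 10 + 1 = 11.
§4 does not apply.
§6 applies: 11 + 2 = 13.
§7 applies (level before this adjustment is 13 ≥ 8, so +3): 13 + 3 = 16.
§8 applies (level before this adjustment is 16 ≥ 6, so +4): 16 + 4 = 20.
Final offense level: 20.
Criminal history: 4 prior points → Category III (4-6).
Level 20 falls in the 13-20 band.
Grid: Level 13-20 × Category III = 144-160 weeks.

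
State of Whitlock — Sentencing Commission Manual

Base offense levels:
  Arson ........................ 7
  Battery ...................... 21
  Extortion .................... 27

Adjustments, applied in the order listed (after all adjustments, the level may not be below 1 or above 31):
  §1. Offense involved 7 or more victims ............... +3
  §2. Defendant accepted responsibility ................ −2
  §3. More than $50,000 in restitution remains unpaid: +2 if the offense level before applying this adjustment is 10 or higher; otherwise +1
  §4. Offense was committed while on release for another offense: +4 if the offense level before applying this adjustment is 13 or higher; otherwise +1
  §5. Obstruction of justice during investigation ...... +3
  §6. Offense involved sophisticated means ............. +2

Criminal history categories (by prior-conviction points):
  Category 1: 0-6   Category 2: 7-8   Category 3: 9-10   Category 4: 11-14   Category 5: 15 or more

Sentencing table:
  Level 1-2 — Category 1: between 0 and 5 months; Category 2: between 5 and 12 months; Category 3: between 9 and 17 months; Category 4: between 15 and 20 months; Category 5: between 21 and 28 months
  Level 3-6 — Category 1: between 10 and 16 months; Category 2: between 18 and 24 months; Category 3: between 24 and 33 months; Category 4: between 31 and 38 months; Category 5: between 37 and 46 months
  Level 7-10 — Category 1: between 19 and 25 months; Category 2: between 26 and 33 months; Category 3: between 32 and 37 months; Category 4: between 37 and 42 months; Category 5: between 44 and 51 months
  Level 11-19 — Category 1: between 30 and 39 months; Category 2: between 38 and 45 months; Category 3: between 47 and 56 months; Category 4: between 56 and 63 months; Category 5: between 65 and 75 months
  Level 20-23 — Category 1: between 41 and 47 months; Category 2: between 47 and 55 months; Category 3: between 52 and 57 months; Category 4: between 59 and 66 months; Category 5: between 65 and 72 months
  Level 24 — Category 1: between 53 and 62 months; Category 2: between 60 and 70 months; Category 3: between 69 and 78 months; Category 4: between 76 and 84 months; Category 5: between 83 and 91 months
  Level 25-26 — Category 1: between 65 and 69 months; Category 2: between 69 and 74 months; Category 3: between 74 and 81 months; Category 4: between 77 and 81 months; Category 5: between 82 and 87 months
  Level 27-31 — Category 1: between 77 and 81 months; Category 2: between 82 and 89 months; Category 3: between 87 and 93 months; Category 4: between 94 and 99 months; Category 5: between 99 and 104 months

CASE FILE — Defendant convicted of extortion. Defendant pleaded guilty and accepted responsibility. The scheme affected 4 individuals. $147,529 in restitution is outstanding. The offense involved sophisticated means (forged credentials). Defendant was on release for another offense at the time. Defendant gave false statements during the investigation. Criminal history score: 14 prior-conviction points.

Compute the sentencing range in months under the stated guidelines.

94-99 months

Base offense level for extortion: 27.
§2 applies: 27 − 2 = 25.
§3 applies (level before this adjustment is 25 ≥ 10, so +2): 25 + 2 = 27.
§4 applies (level before this adjustment is 27 ≥ 13, so +4): 27 + 4 = 31.
§5 applies: 31 + 3 = 34.
§6 applies: 34 + 2 = 36.
Level 36 exceeds the maximum of 31; capped at 31.
Final offense level: 31.
Criminal history: 14 prior points → Category 4 (11-14).
Level 31 falls in the 27-31 band.
Grid: Level 27-31 × Category 4 = 94-99 months.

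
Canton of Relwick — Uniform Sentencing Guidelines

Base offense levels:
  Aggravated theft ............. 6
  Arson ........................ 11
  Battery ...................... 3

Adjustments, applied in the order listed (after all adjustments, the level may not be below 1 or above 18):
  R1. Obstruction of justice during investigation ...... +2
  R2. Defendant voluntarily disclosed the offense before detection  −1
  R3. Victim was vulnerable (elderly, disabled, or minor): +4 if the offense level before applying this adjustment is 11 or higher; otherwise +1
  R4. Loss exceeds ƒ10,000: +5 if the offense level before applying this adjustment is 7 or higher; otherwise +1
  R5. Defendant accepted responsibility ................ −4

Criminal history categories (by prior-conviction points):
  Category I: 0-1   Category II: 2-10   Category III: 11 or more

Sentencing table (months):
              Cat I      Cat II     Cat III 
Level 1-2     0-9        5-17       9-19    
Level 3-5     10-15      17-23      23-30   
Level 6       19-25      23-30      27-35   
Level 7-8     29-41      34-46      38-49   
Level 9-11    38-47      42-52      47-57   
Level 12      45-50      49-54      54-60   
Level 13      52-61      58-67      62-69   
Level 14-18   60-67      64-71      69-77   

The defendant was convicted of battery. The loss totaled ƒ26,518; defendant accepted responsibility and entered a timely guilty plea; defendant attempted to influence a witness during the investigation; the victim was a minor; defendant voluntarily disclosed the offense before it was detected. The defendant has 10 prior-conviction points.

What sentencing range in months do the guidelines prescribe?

Base offense level for battery: 3.
R1 applies: 3 + 2 = 5.
R2 applies: 5 − 1 = 4.
R3 applies (level before this adjustment is 4 < 11, so +1): 4 + 1 = 5.
R4 applies (level before this adjustment is 5 < 7, so +1): 5 + 1 = 6.
R5 applies: 6 − 4 = 2.
Final offense level: 2.
Criminal history: 10 prior points → Category II (2-10).
Level 2 falls in the 1-2 band.
Grid: Level 1-2 × Category II = 5-17 months.

5-17 months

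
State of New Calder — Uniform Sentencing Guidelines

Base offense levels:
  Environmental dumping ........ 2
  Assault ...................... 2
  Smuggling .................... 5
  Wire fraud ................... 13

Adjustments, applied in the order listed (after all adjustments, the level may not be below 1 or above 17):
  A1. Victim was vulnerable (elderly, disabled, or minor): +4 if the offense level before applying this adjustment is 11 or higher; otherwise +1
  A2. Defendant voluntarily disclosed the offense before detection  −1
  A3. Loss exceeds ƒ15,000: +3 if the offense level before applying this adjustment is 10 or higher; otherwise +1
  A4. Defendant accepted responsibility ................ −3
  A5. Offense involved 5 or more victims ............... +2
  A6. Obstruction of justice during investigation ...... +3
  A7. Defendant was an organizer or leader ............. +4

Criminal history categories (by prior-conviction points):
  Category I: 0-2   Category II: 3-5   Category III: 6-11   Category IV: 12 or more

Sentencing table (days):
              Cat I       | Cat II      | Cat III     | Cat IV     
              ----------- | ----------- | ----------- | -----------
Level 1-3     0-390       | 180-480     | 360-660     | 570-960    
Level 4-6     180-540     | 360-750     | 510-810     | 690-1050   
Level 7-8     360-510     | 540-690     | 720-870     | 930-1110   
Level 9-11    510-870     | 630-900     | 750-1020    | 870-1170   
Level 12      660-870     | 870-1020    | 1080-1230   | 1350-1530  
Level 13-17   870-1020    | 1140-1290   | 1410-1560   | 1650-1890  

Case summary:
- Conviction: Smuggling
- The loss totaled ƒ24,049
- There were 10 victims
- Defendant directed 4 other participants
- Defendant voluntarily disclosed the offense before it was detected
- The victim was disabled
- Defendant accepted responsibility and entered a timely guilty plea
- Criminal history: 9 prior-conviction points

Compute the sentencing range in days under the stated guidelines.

750-1020 days

Base offense level for smuggling: 5.
A1 applies (level before this adjustment is 5 < 11, so +1): 5 + 1 = 6.
A2 applies: 6 − 1 = 5.
A3 applies (level before this adjustment is 5 < 10, so +1): 5 + 1 = 6.
A4 applies: 6 − 3 = 3.
A5 applies: 3 + 2 = 5.
A7 applies: 5 + 4 = 9.
Final offense level: 9.
Criminal history: 9 prior points → Category III (6-11).
Level 9 falls in the 9-11 band.
Grid: Level 9-11 × Category III = 750-1020 days.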